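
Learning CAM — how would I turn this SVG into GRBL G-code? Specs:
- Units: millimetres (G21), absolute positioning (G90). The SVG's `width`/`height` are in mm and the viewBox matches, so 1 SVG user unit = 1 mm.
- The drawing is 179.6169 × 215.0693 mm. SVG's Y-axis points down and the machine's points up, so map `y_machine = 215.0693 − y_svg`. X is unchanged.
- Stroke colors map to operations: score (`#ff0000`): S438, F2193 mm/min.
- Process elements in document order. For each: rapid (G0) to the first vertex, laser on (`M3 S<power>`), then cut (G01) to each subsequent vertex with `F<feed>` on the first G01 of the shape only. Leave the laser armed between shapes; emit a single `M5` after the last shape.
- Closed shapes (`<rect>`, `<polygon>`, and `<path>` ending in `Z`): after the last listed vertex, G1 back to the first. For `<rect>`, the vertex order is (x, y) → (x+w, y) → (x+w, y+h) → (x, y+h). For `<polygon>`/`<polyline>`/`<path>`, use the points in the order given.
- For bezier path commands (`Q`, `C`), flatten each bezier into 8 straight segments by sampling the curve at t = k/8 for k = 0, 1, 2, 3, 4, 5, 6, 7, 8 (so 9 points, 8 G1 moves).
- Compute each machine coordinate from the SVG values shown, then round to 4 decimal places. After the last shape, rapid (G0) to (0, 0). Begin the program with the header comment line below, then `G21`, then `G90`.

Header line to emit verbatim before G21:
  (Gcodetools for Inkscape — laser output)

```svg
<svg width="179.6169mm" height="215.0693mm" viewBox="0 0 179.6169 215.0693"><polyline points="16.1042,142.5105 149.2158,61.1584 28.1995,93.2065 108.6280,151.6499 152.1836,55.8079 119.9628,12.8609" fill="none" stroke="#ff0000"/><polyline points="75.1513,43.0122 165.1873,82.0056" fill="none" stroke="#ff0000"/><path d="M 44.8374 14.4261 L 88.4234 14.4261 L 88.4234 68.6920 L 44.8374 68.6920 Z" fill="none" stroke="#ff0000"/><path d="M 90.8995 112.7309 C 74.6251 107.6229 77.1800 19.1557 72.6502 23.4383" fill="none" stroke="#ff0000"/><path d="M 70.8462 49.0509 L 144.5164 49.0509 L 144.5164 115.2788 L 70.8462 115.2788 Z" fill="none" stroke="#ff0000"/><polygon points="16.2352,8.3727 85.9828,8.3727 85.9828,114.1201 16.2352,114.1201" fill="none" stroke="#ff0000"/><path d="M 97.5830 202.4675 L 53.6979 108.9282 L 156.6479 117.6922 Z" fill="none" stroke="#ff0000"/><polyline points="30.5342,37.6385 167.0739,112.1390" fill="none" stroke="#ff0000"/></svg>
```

(Gcodetools for Inkscape — laser output)
G21
G90
G0 X16.1042 Y72.5588
M3 S438
G01 X149.2158 Y153.9109 F2193
G01 X28.1995 Y121.8628
G01 X108.6280 Y63.4194
G01 X152.1836 Y159.2614
G01 X119.9628 Y202.2084
G0 X75.1513 Y172.0571
M3 S438
G01 X165.1873 Y133.0637 F2193
G0 X44.8374 Y200.6432
M3 S438
G01 X88.4234 Y200.6432 F2193
G01 X88.4234 Y146.3773
G01 X44.8374 Y146.3773
G01 X44.8374 Y200.6432
G0 X90.8995 Y102.3384
M3 S438
G01 X85.6286 Y107.8174 F2193
G01 X81.8193 Y119.0475
G01 X79.1679 Y133.9651
G01 X77.3706 Y150.5062
G01 X76.1239 Y166.6071
G01 X75.1241 Y180.2041
G01 X74.0674 Y189.2333
G01 X72.6502 Y191.6310
G0 X70.8462 Y166.0184
M3 S438
G01 X144.5164 Y166.0184 F2193
G01 X144.5164 Y99.7905
G01 X70.8462 Y99.7905
G01 X70.8462 Y166.0184
G0 X16.2352 Y206.6966
M3 S438
G01 X85.9828 Y206.6966 F2193
G01 X85.9828 Y100.9492
G01 X16.2352 Y100.9492
G01 X16.2352 Y206.6966
G0 X97.5830 Y12.6018
M3 S438
G01 X53.6979 Y106.1411 F2193
G01 X156.6479 Y97.3771
G01 X97.5830 Y12.6018
G0 X30.5342 Y177.4308
M3 S438
G01 X167.0739 Y102.9303 F2193
M5
G0 X0.0000 Y0.0000

viewBox `0 0 179.6169 215.0693` with mm width/height → 1 unit = 1 mm. Flip: y_m = 215.0693 − y_svg.

**Shape 1** — `<polyline>` open polyline, stroke `#ff0000` → score (S438, F2193). Machine vertices: (16.1042,72.5588) → (149.2158,153.9109) → (28.1995,121.8628) → (108.6280,63.4194) → (152.1836,159.2614) → (119.9628,202.2084). Open path.

**Shape 2** — `<polyline>` line segment, stroke `#ff0000` → score (S438, F2193). Machine vertices: (75.1513,172.0571) → (165.1873,133.0637). Open path.

**Shape 3** — `<path>` rectangle, stroke `#ff0000` → score (S438, F2193). Machine vertices: (44.8374,200.6432) → (88.4234,200.6432) → (88.4234,146.3773) → (44.8374,146.3773) → (44.8374,200.6432). Closed: final G1 returns to the first vertex.

**Shape 4** — `<path>` cubic bezier, stroke `#ff0000` → score (S438, F2193). Control points (SVG): P0=(90.8995,112.7309), P1=(74.6251,107.6229), P2=(77.1800,19.1557), P3=(72.6502,23.4383); sampled at t=k/8. Machine vertices: (90.8995,102.3384) → (85.6286,107.8174) → (81.8193,119.0475) → (79.1679,133.9651) → (77.3706,150.5062) → (76.1239,166.6071) → (75.1241,180.2041) → (74.0674,189.2333) → (72.6502,191.6310). Open path.

**Shape 5** — `<path>` rectangle, stroke `#ff0000` → score (S438, F2193). Machine vertices: (70.8462,166.0184) → (144.5164,166.0184) → (144.5164,99.7905) → (70.8462,99.7905) → (70.8462,166.0184). Closed: final G1 returns to the first vertex.

**Shape 6** — `<polygon>` rectangle, stroke `#ff0000` → score (S438, F2193). Machine vertices: (16.2352,206.6966) → (85.9828,206.6966) → (85.9828,100.9492) → (16.2352,100.9492) → (16.2352,206.6966). Closed: final G1 returns to the first vertex.

**Shape 7** — `<path>` regular polygon, stroke `#ff0000` → score (S438, F2193). Machine vertices: (97.5830,12.6018) → (53.6979,106.1411) → (156.6479,97.3771) → (97.5830,12.6018). Closed: final G1 returns to the first vertex.

**Shape 8** — `<polyline>` line segment, stroke `#ff0000` → score (S438, F2193). Machine vertices: (30.5342,177.4308) → (167.0739,102.9303). Open path.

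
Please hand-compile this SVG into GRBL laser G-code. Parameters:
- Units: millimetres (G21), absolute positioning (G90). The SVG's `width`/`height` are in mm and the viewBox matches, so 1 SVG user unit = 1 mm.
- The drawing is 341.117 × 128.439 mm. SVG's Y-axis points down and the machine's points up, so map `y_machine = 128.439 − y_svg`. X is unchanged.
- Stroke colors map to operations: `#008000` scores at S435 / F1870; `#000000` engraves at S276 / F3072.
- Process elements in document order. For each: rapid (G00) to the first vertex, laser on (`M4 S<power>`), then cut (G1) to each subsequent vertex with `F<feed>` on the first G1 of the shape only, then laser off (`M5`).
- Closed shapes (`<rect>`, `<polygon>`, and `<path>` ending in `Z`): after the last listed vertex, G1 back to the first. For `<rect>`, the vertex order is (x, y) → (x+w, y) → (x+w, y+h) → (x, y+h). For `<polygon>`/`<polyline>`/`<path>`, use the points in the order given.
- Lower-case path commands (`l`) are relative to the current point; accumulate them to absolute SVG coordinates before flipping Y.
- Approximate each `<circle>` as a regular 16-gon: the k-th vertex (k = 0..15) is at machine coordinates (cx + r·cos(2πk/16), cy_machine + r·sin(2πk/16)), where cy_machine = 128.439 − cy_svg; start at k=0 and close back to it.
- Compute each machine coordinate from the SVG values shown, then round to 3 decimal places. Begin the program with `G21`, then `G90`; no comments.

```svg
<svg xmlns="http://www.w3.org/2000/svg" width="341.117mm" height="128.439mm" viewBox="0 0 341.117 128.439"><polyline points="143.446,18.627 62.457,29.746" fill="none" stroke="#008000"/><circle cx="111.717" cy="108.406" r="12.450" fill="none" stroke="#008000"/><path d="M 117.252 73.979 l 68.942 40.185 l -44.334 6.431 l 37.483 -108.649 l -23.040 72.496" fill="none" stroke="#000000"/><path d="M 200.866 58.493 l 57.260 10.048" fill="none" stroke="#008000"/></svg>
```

1 u = 1 mm; y_m = 128.439 − y.

[1] `<polyline>` line segment, #008000→score S435 F1870: (143.446,109.812) → (62.457,98.693)

[2] `<circle>` circle, #008000→score S435 F1870: (124.167,20.033) → (123.219,24.797) → (120.520,28.836) → (116.481,31.535) → (111.717,32.483) → (106.953,31.535) → (102.914,28.836) → (100.215,24.797) → (99.267,20.033) → (100.215,15.269) → (102.914,11.230) → (106.953,8.531) → (111.717,7.583) → (116.481,8.531) → (120.520,11.230) → (123.219,15.269) → (124.167,20.033) (closed)

[3] `<path>` open polyline, #000000→engrave S276 F3072: (117.252,54.460) → (186.194,14.275) → (141.860,7.844) → (179.343,116.493) → (156.303,43.997)

[4] `<path>` line segment, #008000→score S435 F1870: (200.866,69.946) → (258.126,59.898)

G21
G90
G00 X143.446 Y109.812
M4 S435
G1 X62.457 Y98.693 F1870
M5
G00 X124.167 Y20.033
M4 S435
G1 X123.219 Y24.797 F1870
G1 X120.520 Y28.836
G1 X116.481 Y31.535
G1 X111.717 Y32.483
G1 X106.953 Y31.535
G1 X102.914 Y28.836
G1 X100.215 Y24.797
G1 X99.267 Y20.033
G1 X100.215 Y15.269
G1 X102.914 Y11.230
G1 X106.953 Y8.531
G1 X111.717 Y7.583
G1 X116.481 Y8.531
G1 X120.520 Y11.230
G1 X123.219 Y15.269
G1 X124.167 Y20.033
M5
G00 X117.252 Y54.460
M4 S276
G1 X186.194 Y14.275 F3072
G1 X141.860 Y7.844
G1 X179.343 Y116.493
G1 X156.303 Y43.997
M5
G00 X200.866 Y69.946
M4 S435
G1 X258.126 Y59.898 F1870
M5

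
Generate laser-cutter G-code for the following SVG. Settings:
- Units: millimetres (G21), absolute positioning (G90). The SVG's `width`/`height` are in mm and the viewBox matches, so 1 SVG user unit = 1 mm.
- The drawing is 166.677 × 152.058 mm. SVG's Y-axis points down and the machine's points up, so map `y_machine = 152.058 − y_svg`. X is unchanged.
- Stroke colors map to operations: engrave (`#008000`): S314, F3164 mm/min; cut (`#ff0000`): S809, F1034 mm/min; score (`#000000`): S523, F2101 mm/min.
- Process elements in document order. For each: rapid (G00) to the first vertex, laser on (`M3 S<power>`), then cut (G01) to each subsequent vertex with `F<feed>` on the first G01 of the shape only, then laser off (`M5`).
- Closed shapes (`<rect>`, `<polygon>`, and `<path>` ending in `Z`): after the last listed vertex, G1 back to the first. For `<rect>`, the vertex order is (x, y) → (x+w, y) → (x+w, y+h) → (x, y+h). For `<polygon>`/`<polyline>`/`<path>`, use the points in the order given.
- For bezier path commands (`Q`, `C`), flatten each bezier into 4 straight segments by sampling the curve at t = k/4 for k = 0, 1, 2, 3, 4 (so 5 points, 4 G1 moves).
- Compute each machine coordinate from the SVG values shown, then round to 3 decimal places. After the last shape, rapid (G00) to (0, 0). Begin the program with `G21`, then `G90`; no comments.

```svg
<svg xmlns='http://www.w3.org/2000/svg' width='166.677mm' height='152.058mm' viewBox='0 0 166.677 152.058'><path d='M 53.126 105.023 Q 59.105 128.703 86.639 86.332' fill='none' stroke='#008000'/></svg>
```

G21
G90
G00 X53.126 Y47.035
M3 S314
G01 X57.463 Y39.323 F3164
G01 X64.494 Y39.868
G01 X74.219 Y48.669
G01 X86.639 Y65.726
M5
G00 X0.000 Y0.000

Since the viewBox matches the mm dimensions, user units are millimetres directly. The only transform is the Y-flip y_m = 152.058 − y_svg.

Shape 1 is a quadratic bezier drawn with `<path>`. Its stroke #008000 means engrave at S314, F3164. After flipping Y the toolpath is (53.126,47.035) → (57.463,39.323) → (64.494,39.868) → (74.219,48.669) → (86.639,65.726).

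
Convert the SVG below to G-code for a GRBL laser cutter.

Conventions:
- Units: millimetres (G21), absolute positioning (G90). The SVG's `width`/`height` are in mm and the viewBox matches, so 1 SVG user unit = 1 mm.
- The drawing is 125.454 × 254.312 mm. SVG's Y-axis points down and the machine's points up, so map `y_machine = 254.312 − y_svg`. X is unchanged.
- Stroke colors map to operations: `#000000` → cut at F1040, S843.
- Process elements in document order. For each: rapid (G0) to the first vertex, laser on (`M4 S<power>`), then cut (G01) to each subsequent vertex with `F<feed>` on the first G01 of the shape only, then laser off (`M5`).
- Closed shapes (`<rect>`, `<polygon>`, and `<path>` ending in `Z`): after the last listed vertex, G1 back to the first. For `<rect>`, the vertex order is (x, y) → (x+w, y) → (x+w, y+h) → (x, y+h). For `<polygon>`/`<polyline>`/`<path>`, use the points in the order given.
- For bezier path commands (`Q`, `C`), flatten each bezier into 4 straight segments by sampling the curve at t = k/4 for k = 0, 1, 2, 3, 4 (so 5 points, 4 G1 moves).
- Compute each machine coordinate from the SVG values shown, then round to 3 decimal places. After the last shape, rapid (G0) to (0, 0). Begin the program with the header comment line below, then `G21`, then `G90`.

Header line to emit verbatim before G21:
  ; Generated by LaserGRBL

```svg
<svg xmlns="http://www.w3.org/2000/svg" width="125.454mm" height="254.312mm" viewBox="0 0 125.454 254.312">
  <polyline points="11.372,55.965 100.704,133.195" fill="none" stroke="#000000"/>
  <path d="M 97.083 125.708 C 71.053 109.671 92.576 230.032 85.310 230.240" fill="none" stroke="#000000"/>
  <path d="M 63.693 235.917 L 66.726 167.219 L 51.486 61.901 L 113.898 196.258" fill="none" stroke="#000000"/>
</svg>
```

; Generated by LaserGRBL
G21
G90
G0 X11.372 Y198.347
M4 S843
G01 X100.704 Y121.117 F1040
M5
G0 X97.083 Y128.604
M4 S843
G01 X85.284 Y119.066 F1040
G01 X84.160 Y82.430
G01 X86.554 Y42.748
G01 X85.310 Y24.072
M5
G0 X63.693 Y18.395
M4 S843
G01 X66.726 Y87.093 F1040
G01 X51.486 Y192.411
G01 X113.898 Y58.054
M5
G0 X0.000 Y0.000

Since the viewBox matches the mm dimensions, user units are millimetres directly. The only transform is the Y-flip y_m = 254.312 − y_svg.

Shape 1 is a line segment drawn with `<polyline>`. Its stroke #000000 means cut at S843, F1040. After flipping Y the toolpath is (11.372,198.347) → (100.704,121.117).

Shape 2 is a cubic bezier drawn with `<path>`. Its stroke #000000 means cut at S843, F1040. After flipping Y the toolpath is (97.083,128.604) → (85.284,119.066) → (84.160,82.430) → (86.554,42.748) → (85.310,24.072).

Shape 3 is a open polyline drawn with `<path>`. Its stroke #000000 means cut at S843, F1040. After flipping Y the toolpath is (63.693,18.395) → (66.726,87.093) → (51.486,192.411) → (113.898,58.054).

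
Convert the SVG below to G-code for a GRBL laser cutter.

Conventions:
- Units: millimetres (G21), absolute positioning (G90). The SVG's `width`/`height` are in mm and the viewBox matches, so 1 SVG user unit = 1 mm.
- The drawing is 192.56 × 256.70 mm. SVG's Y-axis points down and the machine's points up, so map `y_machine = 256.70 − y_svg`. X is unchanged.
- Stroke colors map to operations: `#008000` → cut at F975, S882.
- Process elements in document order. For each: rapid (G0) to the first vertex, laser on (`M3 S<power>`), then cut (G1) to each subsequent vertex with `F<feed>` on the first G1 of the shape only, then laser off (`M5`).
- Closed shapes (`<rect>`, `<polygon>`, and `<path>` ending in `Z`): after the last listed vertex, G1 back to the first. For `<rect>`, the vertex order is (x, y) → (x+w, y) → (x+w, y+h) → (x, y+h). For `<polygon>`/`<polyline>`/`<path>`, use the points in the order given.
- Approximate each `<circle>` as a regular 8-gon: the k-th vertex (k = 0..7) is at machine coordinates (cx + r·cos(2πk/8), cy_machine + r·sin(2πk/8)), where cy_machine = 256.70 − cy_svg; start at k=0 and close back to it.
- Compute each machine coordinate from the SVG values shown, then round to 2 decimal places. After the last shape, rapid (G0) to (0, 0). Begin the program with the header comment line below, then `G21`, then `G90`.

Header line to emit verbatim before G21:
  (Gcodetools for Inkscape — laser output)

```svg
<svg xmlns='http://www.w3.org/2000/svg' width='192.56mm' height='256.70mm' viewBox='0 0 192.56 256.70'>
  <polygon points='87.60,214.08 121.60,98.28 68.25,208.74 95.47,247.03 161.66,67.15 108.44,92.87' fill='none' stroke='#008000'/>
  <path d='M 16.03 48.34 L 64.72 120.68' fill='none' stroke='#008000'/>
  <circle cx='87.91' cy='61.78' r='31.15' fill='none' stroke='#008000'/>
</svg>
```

viewBox `0 0 192.56 256.70` with mm width/height → 1 unit = 1 mm. Flip: y_m = 256.70 − y_svg.

**Shape 1** — `<polygon>` closed polygon, stroke `#008000` → cut (S882, F975). Machine vertices: (87.60,42.62) → (121.60,158.42) → (68.25,47.96) → (95.47,9.67) → (161.66,189.55) → (108.44,163.83) → (87.60,42.62). Closed: final G1 returns to the first vertex.

**Shape 2** — `<path>` line segment, stroke `#008000` → cut (S882, F975). Machine vertices: (16.03,208.36) → (64.72,136.02). Open path.

**Shape 3** — `<circle>` circle, stroke `#008000` → cut (S882, F975). Machine vertices: (119.06,194.92) → (109.94,216.95) → (87.91,226.07) → (65.88,216.95) → (56.76,194.92) → (65.88,172.89) → (87.91,163.77) → (109.94,172.89) → (119.06,194.92). Closed: final G1 returns to the first vertex.

(Gcodetools for Inkscape — laser output)
G21
G90
G0 X87.60 Y42.62
M3 S882
G1 X121.60 Y158.42 F975
G1 X68.25 Y47.96
G1 X95.47 Y9.67
G1 X161.66 Y189.55
G1 X108.44 Y163.83
G1 X87.60 Y42.62
M5
G0 X16.03 Y208.36
M3 S882
G1 X64.72 Y136.02 F975
M5
G0 X119.06 Y194.92
M3 S882
G1 X109.94 Y216.95 F975
G1 X87.91 Y226.07
G1 X65.88 Y216.95
G1 X56.76 Y194.92
G1 X65.88 Y172.89
G1 X87.91 Y163.77
G1 X109.94 Y172.89
G1 X119.06 Y194.92
M5
G0 X0.00 Y0.00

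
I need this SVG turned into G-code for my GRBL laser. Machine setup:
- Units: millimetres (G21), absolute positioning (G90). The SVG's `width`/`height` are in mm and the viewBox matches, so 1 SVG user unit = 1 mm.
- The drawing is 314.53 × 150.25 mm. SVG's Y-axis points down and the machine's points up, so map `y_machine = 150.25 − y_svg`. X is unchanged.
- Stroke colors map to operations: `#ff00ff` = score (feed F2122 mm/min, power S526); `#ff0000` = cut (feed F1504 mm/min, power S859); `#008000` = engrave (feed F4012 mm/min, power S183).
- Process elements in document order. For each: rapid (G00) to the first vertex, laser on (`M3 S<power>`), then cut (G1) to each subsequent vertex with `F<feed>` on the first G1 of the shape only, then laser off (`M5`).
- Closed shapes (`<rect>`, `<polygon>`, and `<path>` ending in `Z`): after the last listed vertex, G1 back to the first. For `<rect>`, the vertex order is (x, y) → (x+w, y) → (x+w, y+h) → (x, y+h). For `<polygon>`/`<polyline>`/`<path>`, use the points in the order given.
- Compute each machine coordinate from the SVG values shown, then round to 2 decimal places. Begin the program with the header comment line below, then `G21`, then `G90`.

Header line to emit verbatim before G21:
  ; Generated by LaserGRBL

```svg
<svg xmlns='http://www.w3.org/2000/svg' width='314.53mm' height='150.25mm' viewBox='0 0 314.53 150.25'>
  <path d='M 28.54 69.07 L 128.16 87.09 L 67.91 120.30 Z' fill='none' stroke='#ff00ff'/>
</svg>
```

1 u = 1 mm; y_m = 150.25 − y.

[1] `<path>` closed polygon, #ff00ff→score S526 F2122: (28.54,81.18) → (128.16,63.16) → (67.91,29.95) → (28.54,81.18) (closed)

; Generated by LaserGRBL
G21
G90
G00 X28.54 Y81.18
M3 S526
G1 X128.16 Y63.16 F2122
G1 X67.91 Y29.95
G1 X28.54 Y81.18
M5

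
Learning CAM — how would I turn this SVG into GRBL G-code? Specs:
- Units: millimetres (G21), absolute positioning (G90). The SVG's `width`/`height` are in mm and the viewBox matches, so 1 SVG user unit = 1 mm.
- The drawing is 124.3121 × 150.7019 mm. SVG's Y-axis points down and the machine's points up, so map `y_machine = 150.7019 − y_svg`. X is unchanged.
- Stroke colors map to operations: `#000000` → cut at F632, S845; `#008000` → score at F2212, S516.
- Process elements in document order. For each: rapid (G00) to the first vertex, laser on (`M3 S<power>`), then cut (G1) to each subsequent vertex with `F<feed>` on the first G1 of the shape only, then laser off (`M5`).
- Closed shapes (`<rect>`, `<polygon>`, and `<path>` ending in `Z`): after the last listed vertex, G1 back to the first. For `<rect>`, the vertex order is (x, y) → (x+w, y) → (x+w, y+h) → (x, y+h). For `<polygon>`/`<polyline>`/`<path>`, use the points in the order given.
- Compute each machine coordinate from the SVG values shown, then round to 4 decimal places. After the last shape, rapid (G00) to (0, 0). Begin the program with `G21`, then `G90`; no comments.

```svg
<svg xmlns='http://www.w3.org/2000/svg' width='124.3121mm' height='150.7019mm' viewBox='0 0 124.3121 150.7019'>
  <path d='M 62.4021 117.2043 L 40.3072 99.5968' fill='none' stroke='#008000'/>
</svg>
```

Since the viewBox matches the mm dimensions, user units are millimetres directly. The only transform is the Y-flip y_m = 150.7019 − y_svg.

Shape 1 is a line segment drawn with `<path>`. Its stroke #008000 means score at S516, F2212. After flipping Y the toolpath is (62.4021,33.4976) → (40.3072,51.1051).

G21
G90
G00 X62.4021 Y33.4976
M3 S516
G1 X40.3072 Y51.1051 F2212
M5
G00 X0.0000 Y0.0000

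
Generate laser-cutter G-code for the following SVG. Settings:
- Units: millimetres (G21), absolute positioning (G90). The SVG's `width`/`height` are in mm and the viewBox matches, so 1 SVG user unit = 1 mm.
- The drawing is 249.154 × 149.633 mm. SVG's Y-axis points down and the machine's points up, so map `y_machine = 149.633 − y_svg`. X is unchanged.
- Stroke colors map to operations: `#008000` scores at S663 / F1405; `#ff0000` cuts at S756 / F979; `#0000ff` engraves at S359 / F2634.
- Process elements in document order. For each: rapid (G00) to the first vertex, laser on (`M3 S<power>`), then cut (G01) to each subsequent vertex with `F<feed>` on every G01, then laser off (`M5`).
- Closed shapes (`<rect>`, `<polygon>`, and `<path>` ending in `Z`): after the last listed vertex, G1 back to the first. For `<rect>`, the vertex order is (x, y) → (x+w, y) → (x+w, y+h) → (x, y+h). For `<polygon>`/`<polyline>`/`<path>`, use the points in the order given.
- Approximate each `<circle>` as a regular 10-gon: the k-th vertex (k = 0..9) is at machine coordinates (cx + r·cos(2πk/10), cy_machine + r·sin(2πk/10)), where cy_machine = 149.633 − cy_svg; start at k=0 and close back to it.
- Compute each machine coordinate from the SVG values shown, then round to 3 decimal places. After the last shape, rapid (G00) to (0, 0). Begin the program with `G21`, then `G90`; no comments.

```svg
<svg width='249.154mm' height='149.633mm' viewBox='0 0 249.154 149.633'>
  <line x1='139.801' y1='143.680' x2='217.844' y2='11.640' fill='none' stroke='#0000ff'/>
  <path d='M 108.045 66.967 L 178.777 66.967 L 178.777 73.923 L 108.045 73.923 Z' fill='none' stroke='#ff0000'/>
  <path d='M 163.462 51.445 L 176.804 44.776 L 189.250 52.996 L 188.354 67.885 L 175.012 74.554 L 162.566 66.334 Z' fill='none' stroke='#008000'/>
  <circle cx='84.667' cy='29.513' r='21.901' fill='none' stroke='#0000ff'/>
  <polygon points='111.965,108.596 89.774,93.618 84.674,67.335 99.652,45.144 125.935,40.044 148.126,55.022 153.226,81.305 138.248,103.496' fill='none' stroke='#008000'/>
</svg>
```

G21
G90
G00 X139.801 Y5.953
M3 S359
G01 X217.844 Y137.993 F2634
M5
G00 X108.045 Y82.666
M3 S756
G01 X178.777 Y82.666 F979
G01 X178.777 Y75.710 F979
G01 X108.045 Y75.710 F979
G01 X108.045 Y82.666 F979
M5
G00 X163.462 Y98.188
M3 S663
G01 X176.804 Y104.857 F1405
G01 X189.250 Y96.637 F1405
G01 X188.354 Y81.748 F1405
G01 X175.012 Y75.079 F1405
G01 X162.566 Y83.299 F1405
G01 X163.462 Y98.188 F1405
M5
G00 X106.568 Y120.120
M3 S359
G01 X102.385 Y132.993 F2634
G01 X91.435 Y140.949 F2634
G01 X77.899 Y140.949 F2634
G01 X66.949 Y132.993 F2634
G01 X62.766 Y120.120 F2634
G01 X66.949 Y107.247 F2634
G01 X77.899 Y99.291 F2634
G01 X91.435 Y99.291 F2634
G01 X102.385 Y107.247 F2634
G01 X106.568 Y120.120 F2634
M5
G00 X111.965 Y41.037
M3 S663
G01 X89.774 Y56.015 F1405
G01 X84.674 Y82.298 F1405
G01 X99.652 Y104.489 F1405
G01 X125.935 Y109.589 F1405
G01 X148.126 Y94.611 F1405
G01 X153.226 Y68.328 F1405
G01 X138.248 Y46.137 F1405
G01 X111.965 Y41.037 F1405
M5
G00 X0.000 Y0.000

viewBox `0 0 249.154 149.633` with mm width/height → 1 unit = 1 mm. Flip: y_m = 149.633 − y_svg.

**Shape 1** — `<line>` line segment, stroke `#0000ff` → engrave (S359, F2634). Machine vertices: (139.801,5.953) → (217.844,137.993). Open path.

**Shape 2** — `<path>` rectangle, stroke `#ff0000` → cut (S756, F979). Machine vertices: (108.045,82.666) → (178.777,82.666) → (178.777,75.710) → (108.045,75.710) → (108.045,82.666). Closed: final G1 returns to the first vertex.

**Shape 3** — `<path>` regular polygon, stroke `#008000` → score (S663, F1405). Machine vertices: (163.462,98.188) → (176.804,104.857) → (189.250,96.637) → (188.354,81.748) → (175.012,75.079) → (162.566,83.299) → (163.462,98.188). Closed: final G1 returns to the first vertex.

**Shape 4** — `<circle>` circle, stroke `#0000ff` → engrave (S359, F2634). Machine vertices: (106.568,120.120) → (102.385,132.993) → (91.435,140.949) → (77.899,140.949) → (66.949,132.993) → (62.766,120.120) → (66.949,107.247) → (77.899,99.291) → (91.435,99.291) → (102.385,107.247) → (106.568,120.120). Closed: final G1 returns to the first vertex.

**Shape 5** — `<polygon>` regular polygon, stroke `#008000` → score (S663, F1405). Machine vertices: (111.965,41.037) → (89.774,56.015) → (84.674,82.298) → (99.652,104.489) → (125.935,109.589) → (148.126,94.611) → (153.226,68.328) → (138.248,46.137) → (111.965,41.037). Closed: final G1 returns to the first vertex.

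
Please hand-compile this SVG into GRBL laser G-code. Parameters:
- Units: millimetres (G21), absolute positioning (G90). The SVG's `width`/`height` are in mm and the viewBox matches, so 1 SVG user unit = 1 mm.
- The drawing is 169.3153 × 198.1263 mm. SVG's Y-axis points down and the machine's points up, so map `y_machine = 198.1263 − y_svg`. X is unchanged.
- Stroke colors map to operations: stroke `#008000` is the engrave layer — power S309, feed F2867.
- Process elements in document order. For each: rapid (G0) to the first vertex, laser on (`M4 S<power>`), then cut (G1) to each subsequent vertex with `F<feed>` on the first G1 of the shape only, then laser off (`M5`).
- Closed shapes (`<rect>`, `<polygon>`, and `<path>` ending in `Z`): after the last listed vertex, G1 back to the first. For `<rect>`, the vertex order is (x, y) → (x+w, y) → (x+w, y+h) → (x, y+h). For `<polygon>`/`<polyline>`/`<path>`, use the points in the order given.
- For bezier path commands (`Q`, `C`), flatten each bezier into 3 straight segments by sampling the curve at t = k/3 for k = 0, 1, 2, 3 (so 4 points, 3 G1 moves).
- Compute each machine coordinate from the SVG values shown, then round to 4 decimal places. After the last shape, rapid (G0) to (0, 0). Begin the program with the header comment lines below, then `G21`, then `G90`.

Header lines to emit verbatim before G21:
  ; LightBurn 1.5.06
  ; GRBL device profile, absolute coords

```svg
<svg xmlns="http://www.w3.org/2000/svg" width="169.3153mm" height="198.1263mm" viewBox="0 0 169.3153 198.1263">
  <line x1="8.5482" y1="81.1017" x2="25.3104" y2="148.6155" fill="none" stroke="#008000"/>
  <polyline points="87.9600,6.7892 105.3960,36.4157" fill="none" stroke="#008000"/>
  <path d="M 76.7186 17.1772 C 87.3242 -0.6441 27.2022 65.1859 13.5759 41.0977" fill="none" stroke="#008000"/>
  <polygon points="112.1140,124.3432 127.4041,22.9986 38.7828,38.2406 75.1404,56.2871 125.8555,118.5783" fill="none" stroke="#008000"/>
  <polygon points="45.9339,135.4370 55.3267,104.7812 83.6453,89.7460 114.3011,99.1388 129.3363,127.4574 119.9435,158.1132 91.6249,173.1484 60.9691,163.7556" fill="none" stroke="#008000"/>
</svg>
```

1 u = 1 mm; y_m = 198.1263 − y.

[1] `<line>` line segment, #008000→engrave S309 F2867: (8.5482,117.0246) → (25.3104,49.5108)

[2] `<polyline>` line segment, #008000→engrave S309 F2867: (87.9600,191.3371) → (105.3960,161.7106)

[3] `<path>` cubic bezier, #008000→engrave S309 F2867: (76.7186,180.9491) → (68.0899,177.3151) → (38.3592,156.4846) → (13.5759,157.0286)

[4] `<polygon>` closed polygon, #008000→engrave S309 F2867: (112.1140,73.7831) → (127.4041,175.1277) → (38.7828,159.8857) → (75.1404,141.8392) → (125.8555,79.5480) → (112.1140,73.7831) (closed)

[5] `<polygon>` regular polygon, #008000→engrave S309 F2867: (45.9339,62.6893) → (55.3267,93.3451) → (83.6453,108.3803) → (114.3011,98.9875) → (129.3363,70.6689) → (119.9435,40.0131) → (91.6249,24.9779) → (60.9691,34.3707) → (45.9339,62.6893) (closed)

; LightBurn 1.5.06
; GRBL device profile, absolute coords
G21
G90
G0 X8.5482 Y117.0246
M4 S309
G1 X25.3104 Y49.5108 F2867
M5
G0 X87.9600 Y191.3371
M4 S309
G1 X105.3960 Y161.7106 F2867
M5
G0 X76.7186 Y180.9491
M4 S309
G1 X68.0899 Y177.3151 F2867
G1 X38.3592 Y156.4846
G1 X13.5759 Y157.0286
M5
G0 X112.1140 Y73.7831
M4 S309
G1 X127.4041 Y175.1277 F2867
G1 X38.7828 Y159.8857
G1 X75.1404 Y141.8392
G1 X125.8555 Y79.5480
G1 X112.1140 Y73.7831
M5
G0 X45.9339 Y62.6893
M4 S309
G1 X55.3267 Y93.3451 F2867
G1 X83.6453 Y108.3803
G1 X114.3011 Y98.9875
G1 X129.3363 Y70.6689
G1 X119.9435 Y40.0131
G1 X91.6249 Y24.9779
G1 X60.9691 Y34.3707
G1 X45.9339 Y62.6893
M5
G0 X0.0000 Y0.0000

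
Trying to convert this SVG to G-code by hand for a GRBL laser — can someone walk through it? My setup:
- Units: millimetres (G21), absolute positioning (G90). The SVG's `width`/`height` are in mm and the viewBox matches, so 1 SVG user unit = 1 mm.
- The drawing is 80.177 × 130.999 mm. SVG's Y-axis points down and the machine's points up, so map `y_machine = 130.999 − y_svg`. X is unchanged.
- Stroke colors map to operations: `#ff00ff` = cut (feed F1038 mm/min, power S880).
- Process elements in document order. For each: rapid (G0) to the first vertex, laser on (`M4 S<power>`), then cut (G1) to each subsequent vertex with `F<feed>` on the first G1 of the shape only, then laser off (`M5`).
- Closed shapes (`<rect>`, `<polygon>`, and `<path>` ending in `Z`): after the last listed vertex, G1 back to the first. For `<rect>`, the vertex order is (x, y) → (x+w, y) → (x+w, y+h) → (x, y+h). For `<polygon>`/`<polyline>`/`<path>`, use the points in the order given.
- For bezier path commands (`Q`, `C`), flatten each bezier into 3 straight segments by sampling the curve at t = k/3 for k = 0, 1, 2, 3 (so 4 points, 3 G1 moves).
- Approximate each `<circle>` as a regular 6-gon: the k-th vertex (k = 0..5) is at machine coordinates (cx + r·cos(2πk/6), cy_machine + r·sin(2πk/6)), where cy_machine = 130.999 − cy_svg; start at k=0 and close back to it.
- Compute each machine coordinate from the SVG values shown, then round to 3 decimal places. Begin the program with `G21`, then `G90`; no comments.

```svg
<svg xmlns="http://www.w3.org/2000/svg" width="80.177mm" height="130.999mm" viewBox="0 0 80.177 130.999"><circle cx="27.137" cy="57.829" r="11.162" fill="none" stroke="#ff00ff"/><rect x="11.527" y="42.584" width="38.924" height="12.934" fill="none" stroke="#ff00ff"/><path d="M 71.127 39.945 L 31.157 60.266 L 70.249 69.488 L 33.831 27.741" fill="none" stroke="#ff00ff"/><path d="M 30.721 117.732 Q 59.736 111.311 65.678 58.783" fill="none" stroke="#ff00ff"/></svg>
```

1 u = 1 mm; y_m = 130.999 − y.

[1] `<circle>` circle, #ff00ff→cut S880 F1038: (38.299,73.170) → (32.718,82.837) → (21.556,82.837) → (15.975,73.170) → (21.556,63.503) → (32.718,63.503) → (38.299,73.170) (closed)

[2] `<rect>` rectangle, #ff00ff→cut S880 F1038: (11.527,88.415) → (50.451,88.415) → (50.451,75.481) → (11.527,75.481) → (11.527,88.415) (closed)

[3] `<path>` open polyline, #ff00ff→cut S880 F1038: (71.127,91.054) → (31.157,70.733) → (70.249,61.511) → (33.831,103.258)

[4] `<path>` quadratic bezier, #ff00ff→cut S880 F1038: (30.721,13.267) → (47.501,22.671) → (59.153,42.320) → (65.678,72.216)

G21
G90
G0 X38.299 Y73.170
M4 S880
G1 X32.718 Y82.837 F1038
G1 X21.556 Y82.837
G1 X15.975 Y73.170
G1 X21.556 Y63.503
G1 X32.718 Y63.503
G1 X38.299 Y73.170
M5
G0 X11.527 Y88.415
M4 S880
G1 X50.451 Y88.415 F1038
G1 X50.451 Y75.481
G1 X11.527 Y75.481
G1 X11.527 Y88.415
M5
G0 X71.127 Y91.054
M4 S880
G1 X31.157 Y70.733 F1038
G1 X70.249 Y61.511
G1 X33.831 Y103.258
M5
G0 X30.721 Y13.267
M4 S880
G1 X47.501 Y22.671 F1038
G1 X59.153 Y42.320
G1 X65.678 Y72.216
M5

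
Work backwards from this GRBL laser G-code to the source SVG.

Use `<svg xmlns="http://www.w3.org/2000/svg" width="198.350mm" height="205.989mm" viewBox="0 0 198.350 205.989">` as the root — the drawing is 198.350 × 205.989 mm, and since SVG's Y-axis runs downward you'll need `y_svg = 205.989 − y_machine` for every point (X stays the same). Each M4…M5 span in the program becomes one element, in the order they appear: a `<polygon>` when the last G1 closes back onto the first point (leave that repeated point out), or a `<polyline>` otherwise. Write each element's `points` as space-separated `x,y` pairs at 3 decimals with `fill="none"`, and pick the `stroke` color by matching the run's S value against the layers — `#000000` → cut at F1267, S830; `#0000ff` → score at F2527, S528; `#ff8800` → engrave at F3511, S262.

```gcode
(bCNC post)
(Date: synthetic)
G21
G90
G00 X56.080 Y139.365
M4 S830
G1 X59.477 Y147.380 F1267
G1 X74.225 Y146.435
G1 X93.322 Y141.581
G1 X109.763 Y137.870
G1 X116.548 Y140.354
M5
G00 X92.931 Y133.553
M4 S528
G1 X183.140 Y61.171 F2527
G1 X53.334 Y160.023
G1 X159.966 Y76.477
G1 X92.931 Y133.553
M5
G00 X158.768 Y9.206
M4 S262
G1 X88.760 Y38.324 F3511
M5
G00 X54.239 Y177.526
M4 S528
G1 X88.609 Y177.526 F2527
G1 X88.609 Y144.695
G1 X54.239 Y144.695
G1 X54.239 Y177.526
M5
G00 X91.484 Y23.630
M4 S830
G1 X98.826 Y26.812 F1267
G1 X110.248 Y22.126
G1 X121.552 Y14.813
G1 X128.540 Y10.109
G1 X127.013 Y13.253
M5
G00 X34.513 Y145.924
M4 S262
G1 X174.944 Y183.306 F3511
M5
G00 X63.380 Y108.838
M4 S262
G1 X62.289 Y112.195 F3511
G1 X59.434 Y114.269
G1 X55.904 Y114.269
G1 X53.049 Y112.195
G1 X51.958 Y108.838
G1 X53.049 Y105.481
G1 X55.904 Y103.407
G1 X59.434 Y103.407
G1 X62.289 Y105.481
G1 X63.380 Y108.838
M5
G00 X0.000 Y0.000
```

<svg xmlns="http://www.w3.org/2000/svg" width="198.350mm" height="205.989mm" viewBox="0 0 198.350 205.989">
  <polyline points="56.080,66.624 59.477,58.609 74.225,59.554 93.322,64.408 109.763,68.119 116.548,65.635" fill="none" stroke="#000000"/>
  <polygon points="92.931,72.436 183.140,144.818 53.334,45.966 159.966,129.512" fill="none" stroke="#0000ff"/>
  <polyline points="158.768,196.783 88.760,167.665" fill="none" stroke="#ff8800"/>
  <polygon points="54.239,28.463 88.609,28.463 88.609,61.294 54.239,61.294" fill="none" stroke="#0000ff"/>
  <polyline points="91.484,182.359 98.826,179.177 110.248,183.863 121.552,191.176 128.540,195.880 127.013,192.736" fill="none" stroke="#000000"/>
  <polyline points="34.513,60.065 174.944,22.683" fill="none" stroke="#ff8800"/>
  <polygon points="63.380,97.151 62.289,93.794 59.434,91.720 55.904,91.720 53.049,93.794 51.958,97.151 53.049,100.508 55.904,102.582 59.434,102.582 62.289,100.508" fill="none" stroke="#ff8800"/>
</svg>

y_svg = 205.989 − y_m.

[1] S830→`#000000` (cut); open run; points: 56.080,66.624 59.477,58.609 74.225,59.554 93.322,64.408 109.763,68.119 116.548,65.635

[2] S528→`#0000ff` (score); closed run; points: 92.931,72.436 183.140,144.818 53.334,45.966 159.966,129.512

[3] S262→`#ff8800` (engrave); open run; points: 158.768,196.783 88.760,167.665

[4] S528→`#0000ff` (score); closed run; points: 54.239,28.463 88.609,28.463 88.609,61.294 54.239,61.294

[5] S830→`#000000` (cut); open run; points: 91.484,182.359 98.826,179.177 110.248,183.863 121.552,191.176 128.540,195.880 127.013,192.736

[6] S262→`#ff8800` (engrave); open run; points: 34.513,60.065 174.944,22.683

[7] S262→`#ff8800` (engrave); closed run; points: 63.380,97.151 62.289,93.794 59.434,91.720 55.904,91.720 53.049,93.794 51.958,97.151 53.049,100.508 55.904,102.582 59.434,102.582 62.289,100.508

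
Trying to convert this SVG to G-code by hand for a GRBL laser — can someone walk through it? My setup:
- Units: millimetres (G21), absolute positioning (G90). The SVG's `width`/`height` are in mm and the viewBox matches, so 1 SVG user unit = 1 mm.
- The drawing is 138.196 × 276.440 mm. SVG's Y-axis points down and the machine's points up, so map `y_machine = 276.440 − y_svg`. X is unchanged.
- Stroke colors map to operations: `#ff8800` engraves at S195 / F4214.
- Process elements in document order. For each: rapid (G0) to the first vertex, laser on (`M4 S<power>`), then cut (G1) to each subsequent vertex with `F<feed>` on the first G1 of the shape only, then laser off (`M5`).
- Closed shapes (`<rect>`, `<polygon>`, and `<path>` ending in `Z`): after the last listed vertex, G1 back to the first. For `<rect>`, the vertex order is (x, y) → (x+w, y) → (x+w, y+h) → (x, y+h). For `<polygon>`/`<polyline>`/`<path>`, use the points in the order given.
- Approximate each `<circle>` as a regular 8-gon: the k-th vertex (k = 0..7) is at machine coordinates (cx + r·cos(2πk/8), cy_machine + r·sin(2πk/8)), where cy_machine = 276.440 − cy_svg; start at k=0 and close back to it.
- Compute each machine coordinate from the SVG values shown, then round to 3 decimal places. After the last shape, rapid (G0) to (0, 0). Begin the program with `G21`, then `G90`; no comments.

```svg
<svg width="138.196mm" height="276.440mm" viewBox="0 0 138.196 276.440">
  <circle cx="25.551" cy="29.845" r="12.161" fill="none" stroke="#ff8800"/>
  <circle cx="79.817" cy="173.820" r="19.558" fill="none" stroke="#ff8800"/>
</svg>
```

G21
G90
G0 X37.712 Y246.595
M4 S195
G1 X34.150 Y255.194 F4214
G1 X25.551 Y258.756
G1 X16.952 Y255.194
G1 X13.390 Y246.595
G1 X16.952 Y237.996
G1 X25.551 Y234.434
G1 X34.150 Y237.996
G1 X37.712 Y246.595
M5
G0 X99.375 Y102.620
M4 S195
G1 X93.647 Y116.450 F4214
G1 X79.817 Y122.178
G1 X65.987 Y116.450
G1 X60.259 Y102.620
G1 X65.987 Y88.790
G1 X79.817 Y83.062
G1 X93.647 Y88.790
G1 X99.375 Y102.620
M5
G0 X0.000 Y0.000

viewBox `0 0 138.196 276.440` with mm width/height → 1 unit = 1 mm. Flip: y_m = 276.440 − y_svg.

**Shape 1** — `<circle>` circle, stroke `#ff8800` → engrave (S195, F4214). Machine vertices: (37.712,246.595) → (34.150,255.194) → (25.551,258.756) → (16.952,255.194) → (13.390,246.595) → (16.952,237.996) → (25.551,234.434) → (34.150,237.996) → (37.712,246.595). Closed: final G1 returns to the first vertex.

**Shape 2** — `<circle>` circle, stroke `#ff8800` → engrave (S195, F4214). Machine vertices: (99.375,102.620) → (93.647,116.450) → (79.817,122.178) → (65.987,116.450) → (60.259,102.620) → (65.987,88.790) → (79.817,83.062) → (93.647,88.790) → (99.375,102.620). Closed: final G1 returns to the first vertex.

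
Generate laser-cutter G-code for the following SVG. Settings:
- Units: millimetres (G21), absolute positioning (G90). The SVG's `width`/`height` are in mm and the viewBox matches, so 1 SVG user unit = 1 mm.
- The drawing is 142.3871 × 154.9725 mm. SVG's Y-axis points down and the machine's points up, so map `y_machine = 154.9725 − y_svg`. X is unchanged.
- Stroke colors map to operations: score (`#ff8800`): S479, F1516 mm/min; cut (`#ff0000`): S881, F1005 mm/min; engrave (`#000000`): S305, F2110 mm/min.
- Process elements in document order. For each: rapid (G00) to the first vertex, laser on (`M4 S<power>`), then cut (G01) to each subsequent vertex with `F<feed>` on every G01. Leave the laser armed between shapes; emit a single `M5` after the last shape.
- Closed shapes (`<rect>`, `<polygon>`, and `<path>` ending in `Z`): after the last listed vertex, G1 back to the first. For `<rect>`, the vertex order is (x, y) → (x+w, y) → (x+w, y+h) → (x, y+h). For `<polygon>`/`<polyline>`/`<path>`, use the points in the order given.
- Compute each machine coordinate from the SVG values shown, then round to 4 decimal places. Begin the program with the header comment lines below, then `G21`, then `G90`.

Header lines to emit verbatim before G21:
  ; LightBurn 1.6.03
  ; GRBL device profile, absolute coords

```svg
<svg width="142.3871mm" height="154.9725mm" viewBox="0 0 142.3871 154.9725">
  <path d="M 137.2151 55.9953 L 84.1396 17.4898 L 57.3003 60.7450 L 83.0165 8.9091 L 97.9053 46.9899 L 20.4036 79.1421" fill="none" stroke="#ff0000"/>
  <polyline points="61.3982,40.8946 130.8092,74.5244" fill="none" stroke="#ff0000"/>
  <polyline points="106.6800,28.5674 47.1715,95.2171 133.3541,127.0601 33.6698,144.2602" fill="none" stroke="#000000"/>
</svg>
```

; LightBurn 1.6.03
; GRBL device profile, absolute coords
G21
G90
G00 X137.2151 Y98.9772
M4 S881
G01 X84.1396 Y137.4827 F1005
G01 X57.3003 Y94.2275 F1005
G01 X83.0165 Y146.0634 F1005
G01 X97.9053 Y107.9826 F1005
G01 X20.4036 Y75.8304 F1005
G00 X61.3982 Y114.0779
M4 S881
G01 X130.8092 Y80.4481 F1005
G00 X106.6800 Y126.4051
M4 S305
G01 X47.1715 Y59.7554 F2110
G01 X133.3541 Y27.9124 F2110
G01 X33.6698 Y10.7123 F2110
M5

viewBox `0 0 142.3871 154.9725` with mm width/height → 1 unit = 1 mm. Flip: y_m = 154.9725 − y_svg.

**Shape 1** — `<path>` open polyline, stroke `#ff0000` → cut (S881, F1005). Machine vertices: (137.2151,98.9772) → (84.1396,137.4827) → (57.3003,94.2275) → (83.0165,146.0634) → (97.9053,107.9826) → (20.4036,75.8304). Open path.

**Shape 2** — `<polyline>` line segment, stroke `#ff0000` → cut (S881, F1005). Machine vertices: (61.3982,114.0779) → (130.8092,80.4481). Open path.

**Shape 3** — `<polyline>` open polyline, stroke `#000000` → engrave (S305, F2110). Machine vertices: (106.6800,126.4051) → (47.1715,59.7554) → (133.3541,27.9124) → (33.6698,10.7123). Open path.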